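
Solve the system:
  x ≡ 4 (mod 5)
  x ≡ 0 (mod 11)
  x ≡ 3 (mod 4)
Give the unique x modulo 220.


Moduli 5, 11, 4 are pairwise coprime; by CRT there is a unique solution modulo M = 5 · 11 · 4 = 220.
Solve pairwise, accumulating the modulus:
  Start with x ≡ 4 (mod 5).
  Combine with x ≡ 0 (mod 11): since gcd(5, 11) = 1, we get a unique residue mod 55.
    Write x = 4 + 5·t and substitute into x ≡ 0 (mod 11): 5·t ≡ 0 − 4 = -4 (mod 11).
    Reduce coefficients mod 11: 5·t ≡ 7 (mod 11).
    The inverse of 5 mod 11 is 9 (since 5·9 = 45 = 4·11 + 1), so t ≡ 9·7 = 63 ≡ 8 (mod 11).
    Then x = 4 + 5·8 = 44, valid modulo lcm(5, 11) = 55: x ≡ 44 (mod 55).
  Combine with x ≡ 3 (mod 4): since gcd(55, 4) = 1, we get a unique residue mod 220.
    Write x = 44 + 55·t and substitute into x ≡ 3 (mod 4): 55·t ≡ 3 − 44 = -41 (mod 4).
    Reduce coefficients mod 4: 3·t ≡ 3 (mod 4).
    The inverse of 3 mod 4 is 3 (since 3·3 = 9 = 2·4 + 1), so t ≡ 3·3 = 9 ≡ 1 (mod 4).
    Then x = 44 + 55·1 = 99, valid modulo lcm(55, 4) = 220: x ≡ 99 (mod 220).
Verify: 99 mod 5 = 4 ✓, 99 mod 11 = 0 ✓, 99 mod 4 = 3 ✓.

x ≡ 99 (mod 220).


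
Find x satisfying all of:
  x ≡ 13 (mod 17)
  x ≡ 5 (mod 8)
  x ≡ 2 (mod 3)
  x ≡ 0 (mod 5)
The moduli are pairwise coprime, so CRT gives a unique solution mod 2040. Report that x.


Product of moduli M = 17 · 8 · 3 · 5 = 2040.
Merge one congruence at a time:
  Start: x ≡ 13 (mod 17).
  Combine with x ≡ 5 (mod 8); new modulus lcm = 136.
    Write x = 13 + 17·t and substitute into x ≡ 5 (mod 8): 17·t ≡ 5 − 13 = -8 (mod 8).
    Reduce coefficients mod 8: 1·t ≡ 0 (mod 8).
    So t ≡ 0 (mod 8).
    Then x = 13 + 17·0 = 13, valid modulo lcm(17, 8) = 136: x ≡ 13 (mod 136).
  Combine with x ≡ 2 (mod 3); new modulus lcm = 408.
    Write x = 13 + 136·t and substitute into x ≡ 2 (mod 3): 136·t ≡ 2 − 13 = -11 (mod 3).
    Reduce coefficients mod 3: 1·t ≡ 1 (mod 3).
    So t ≡ 1 (mod 3).
    Then x = 13 + 136·1 = 149, valid modulo lcm(136, 3) = 408: x ≡ 149 (mod 408).
  Combine with x ≡ 0 (mod 5); new modulus lcm = 2040.
    Write x = 149 + 408·t and substitute into x ≡ 0 (mod 5): 408·t ≡ 0 − 149 = -149 (mod 5).
    Reduce coefficients mod 5: 3·t ≡ 1 (mod 5).
    The inverse of 3 mod 5 is 2 (since 3·2 = 6 = 1·5 + 1), so t ≡ 2·1 = 2 ≡ 2 (mod 5).
    Then x = 149 + 408·2 = 965, valid modulo lcm(408, 5) = 2040: x ≡ 965 (mod 2040).
Verify against each original: 965 mod 17 = 13, 965 mod 8 = 5, 965 mod 3 = 2, 965 mod 5 = 0.

x ≡ 965 (mod 2040).


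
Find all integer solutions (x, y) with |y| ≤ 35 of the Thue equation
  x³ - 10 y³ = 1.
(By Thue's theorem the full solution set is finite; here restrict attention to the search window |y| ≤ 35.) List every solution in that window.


The equation is x³ - 10y³ = 1. For fixed y, x³ = 10·y³ + 1, so a solution requires the RHS to be a perfect cube.
Strategy: iterate y from -35 to 35, compute RHS = 10·y³ + 1, and check whether it is a (positive or negative) perfect cube.
Check small values of y:
  y = 0: RHS = 1 = (1)³ ⇒ x = 1 works.
  y = 1: RHS = 11 is not a perfect cube.
  y = -1: RHS = -9 is not a perfect cube.
  y = 2: RHS = 81 is not a perfect cube.
  y = -2: RHS = -79 is not a perfect cube.
  y = 3: RHS = 271 is not a perfect cube.
  y = -3: RHS = -269 is not a perfect cube.
Continuing the search up to |y| = 35 finds no further solutions beyond those listed.
Collected solutions: (1, 0).

Solutions (with |y| ≤ 35): (1, 0).


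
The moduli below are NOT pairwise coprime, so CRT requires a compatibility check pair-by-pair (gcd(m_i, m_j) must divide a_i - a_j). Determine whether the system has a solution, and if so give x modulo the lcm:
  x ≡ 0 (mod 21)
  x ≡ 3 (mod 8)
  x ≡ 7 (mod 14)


Moduli 21, 8, 14 are not pairwise coprime, so CRT works modulo lcm(m_i) when all pairwise compatibility conditions hold.
Pairwise compatibility: gcd(m_i, m_j) must divide a_i - a_j for every pair.
Merge one congruence at a time:
  Start: x ≡ 0 (mod 21).
  Combine with x ≡ 3 (mod 8): gcd(21, 8) = 1; 3 - 0 = 3, which IS divisible by 1, so compatible.
    Write x = 0 + 21·t and substitute into x ≡ 3 (mod 8): 21·t ≡ 3 − 0 = 3 (mod 8).
    Reduce coefficients mod 8: 5·t ≡ 3 (mod 8).
    The inverse of 5 mod 8 is 5 (since 5·5 = 25 = 3·8 + 1), so t ≡ 5·3 = 15 ≡ 7 (mod 8).
    Then x = 0 + 21·7 = 147, valid modulo lcm(21, 8) = 168: x ≡ 147 (mod 168).
  Combine with x ≡ 7 (mod 14): gcd(168, 14) = 14; 7 - 147 = -140, which IS divisible by 14, so compatible.
    Write x = 147 + 168·t and substitute into x ≡ 7 (mod 14): 168·t ≡ 7 − 147 = -140 (mod 14).
    Divide the congruence (and modulus) by g = 14: 12·t ≡ -10 (mod 1).
    Modulo 1 every t works; take t = 0.
    Then x = 147 + 168·0 = 147, valid modulo lcm(168, 14) = 168: x ≡ 147 (mod 168).
Verify: 147 mod 21 = 0, 147 mod 8 = 3, 147 mod 14 = 7.

x ≡ 147 (mod 168).


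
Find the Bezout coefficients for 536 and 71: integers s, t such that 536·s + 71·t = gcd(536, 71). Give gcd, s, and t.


Euclidean algorithm on (536, 71) — divide until remainder is 0:
  536 = 7 · 71 + 39
  71 = 1 · 39 + 32
  39 = 1 · 32 + 7
  32 = 4 · 7 + 4
  7 = 1 · 4 + 3
  4 = 1 · 3 + 1
  3 = 3 · 1 + 0
gcd(536, 71) = 1.
Track Bezout coefficients alongside the remainders: start with r₀ = 536 = a·1 + b·0 (s = 1, t = 0) and r₁ = 71 = a·0 + b·1 (s = 0, t = 1); each new remainder r_{k+1} = r_{k-1} − q_k·r_k inherits s_{k+1} = s_{k-1} − q_k·s_k, t_{k+1} = t_{k-1} − q_k·t_k, so r_k = a·s_k + b·t_k at every step:
  q = 7: r = 39, s = 1 − 7·0 = 1, t = 0 − 7·1 = -7  (check: 536·1 + 71·(-7) = 39)
  q = 1: r = 32, s = 0 − 1·1 = -1, t = 1 − 1·(-7) = 8  (check: 536·(-1) + 71·8 = 32)
  q = 1: r = 7, s = 1 − 1·(-1) = 2, t = -7 − 1·8 = -15  (check: 536·2 + 71·(-15) = 7)
  q = 4: r = 4, s = -1 − 4·2 = -9, t = 8 − 4·(-15) = 68  (check: 536·(-9) + 71·68 = 4)
  q = 1: r = 3, s = 2 − 1·(-9) = 11, t = -15 − 1·68 = -83  (check: 536·11 + 71·(-83) = 3)
  q = 1: r = 1, s = -9 − 1·11 = -20, t = 68 − 1·(-83) = 151  (check: 536·(-20) + 71·151 = 1)
The row with r = 1 (the gcd) gives the Bezout coefficients s = -20, t = 151.
Result: 536 · (-20) + 71 · (151) = 1.

gcd(536, 71) = 1; s = -20, t = 151 (check: 536·(-20) + 71·151 = 1).


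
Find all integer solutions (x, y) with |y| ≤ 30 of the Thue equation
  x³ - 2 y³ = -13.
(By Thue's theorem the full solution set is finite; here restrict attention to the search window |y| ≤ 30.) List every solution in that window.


The equation is x³ - 2y³ = -13. For fixed y, x³ = 2·y³ − 13, so a solution requires the RHS to be a perfect cube.
Strategy: iterate y from -30 to 30, compute RHS = 2·y³ − 13, and check whether it is a (positive or negative) perfect cube.
Check small values of y:
  y = 0: RHS = -13 is not a perfect cube.
  y = 1: RHS = -11 is not a perfect cube.
  y = -1: RHS = -15 is not a perfect cube.
  y = 2: RHS = 3 is not a perfect cube.
  y = -2: RHS = -29 is not a perfect cube.
  y = 3: RHS = 41 is not a perfect cube.
  y = -3: RHS = -67 is not a perfect cube.
Continuing the search up to |y| = 30 finds no solutions either.
No (x, y) in the scanned range satisfies the equation.

No integer solutions with |y| ≤ 30.


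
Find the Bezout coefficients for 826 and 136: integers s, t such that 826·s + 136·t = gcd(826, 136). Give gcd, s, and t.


Euclidean algorithm on (826, 136) — divide until remainder is 0:
  826 = 6 · 136 + 10
  136 = 13 · 10 + 6
  10 = 1 · 6 + 4
  6 = 1 · 4 + 2
  4 = 2 · 2 + 0
gcd(826, 136) = 2.
Track Bezout coefficients alongside the remainders: start with r₀ = 826 = a·1 + b·0 (s = 1, t = 0) and r₁ = 136 = a·0 + b·1 (s = 0, t = 1); each new remainder r_{k+1} = r_{k-1} − q_k·r_k inherits s_{k+1} = s_{k-1} − q_k·s_k, t_{k+1} = t_{k-1} − q_k·t_k, so r_k = a·s_k + b·t_k at every step:
  q = 6: r = 10, s = 1 − 6·0 = 1, t = 0 − 6·1 = -6  (check: 826·1 + 136·(-6) = 10)
  q = 13: r = 6, s = 0 − 13·1 = -13, t = 1 − 13·(-6) = 79  (check: 826·(-13) + 136·79 = 6)
  q = 1: r = 4, s = 1 − 1·(-13) = 14, t = -6 − 1·79 = -85  (check: 826·14 + 136·(-85) = 4)
  q = 1: r = 2, s = -13 − 1·14 = -27, t = 79 − 1·(-85) = 164  (check: 826·(-27) + 136·164 = 2)
The row with r = 2 (the gcd) gives the Bezout coefficients s = -27, t = 164.
Result: 826 · (-27) + 136 · (164) = 2.

gcd(826, 136) = 2; s = -27, t = 164 (check: 826·(-27) + 136·164 = 2).


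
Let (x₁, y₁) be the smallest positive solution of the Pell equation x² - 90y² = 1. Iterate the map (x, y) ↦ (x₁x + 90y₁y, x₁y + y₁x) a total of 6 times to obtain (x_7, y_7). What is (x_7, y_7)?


Step 1: Find the fundamental solution (x₁, y₁) of x² - 90y² = 1.
  Expand √90 as a continued fraction. a₀ = ⌊√90⌋ = 9; iterate m_{k+1} = d_k·a_k − m_k, d_{k+1} = (90 − m_{k+1}²)/d_k, a_{k+1} = ⌊(a₀ + m_{k+1})/d_{k+1}⌋ (starting m₀ = 0, d₀ = 1), with convergents p_k = a_k·p_{k-1} + p_{k-2}, q_k = a_k·q_{k-1} + q_{k-2} (p₋₁ = 1, q₋₁ = 0):
  k = 0: a₀ = 9; p₀/q₀ = 9/1; p₀² − 90·q₀² = 81 − 90 = -9.
  k = 1: m = 9, d = 9, a = ⌊(9 + 9)/9⌋ = 2; p/q = (2·9 + 1)/(2·1 + 0) = 19/2; p² − 90·q² = 361 − 360 = 1.
  The first convergent with p² − 90·q² = 1 gives the fundamental solution (x₁, y₁) = (19, 2).
Step 2: Apply the recurrence (x_{n+1}, y_{n+1}) = (x₁x_n + 90y₁y_n, x₁y_n + y₁x_n) repeatedly.
  From (x_1, y_1) = (19, 2): x_2 = 19·19 + 90·2·2 = 721; y_2 = 19·2 + 2·19 = 76.
  From (x_2, y_2) = (721, 76): x_3 = 19·721 + 90·2·76 = 27379; y_3 = 19·76 + 2·721 = 2886.
  From (x_3, y_3) = (27379, 2886): x_4 = 19·27379 + 90·2·2886 = 1039681; y_4 = 19·2886 + 2·27379 = 109592.
  From (x_4, y_4) = (1039681, 109592): x_5 = 19·1039681 + 90·2·109592 = 39480499; y_5 = 19·109592 + 2·1039681 = 4161610.
  From (x_5, y_5) = (39480499, 4161610): x_6 = 19·39480499 + 90·2·4161610 = 1499219281; y_6 = 19·4161610 + 2·39480499 = 158031588.
  From (x_6, y_6) = (1499219281, 158031588): x_7 = 19·1499219281 + 90·2·158031588 = 56930852179; y_7 = 19·158031588 + 2·1499219281 = 6001038734.
Step 3: Verify x_7² - 90·y_7² = 3241121929827149048041 - 3241121929827149048040 = 1 (should be 1). ✓

(x_1, y_1) = (19, 2); (x_7, y_7) = (56930852179, 6001038734).


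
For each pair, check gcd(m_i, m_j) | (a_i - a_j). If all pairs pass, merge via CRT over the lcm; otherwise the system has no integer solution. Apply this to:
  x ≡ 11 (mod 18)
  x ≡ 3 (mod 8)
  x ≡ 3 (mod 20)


Moduli 18, 8, 20 are not pairwise coprime, so CRT works modulo lcm(m_i) when all pairwise compatibility conditions hold.
Pairwise compatibility: gcd(m_i, m_j) must divide a_i - a_j for every pair.
Merge one congruence at a time:
  Start: x ≡ 11 (mod 18).
  Combine with x ≡ 3 (mod 8): gcd(18, 8) = 2; 3 - 11 = -8, which IS divisible by 2, so compatible.
    Write x = 11 + 18·t and substitute into x ≡ 3 (mod 8): 18·t ≡ 3 − 11 = -8 (mod 8).
    Divide the congruence (and modulus) by g = 2: 9·t ≡ -4 (mod 4).
    Reduce coefficients mod 4: 1·t ≡ 0 (mod 4).
    So t ≡ 0 (mod 4).
    Then x = 11 + 18·0 = 11, valid modulo lcm(18, 8) = 72: x ≡ 11 (mod 72).
  Combine with x ≡ 3 (mod 20): gcd(72, 20) = 4; 3 - 11 = -8, which IS divisible by 4, so compatible.
    Write x = 11 + 72·t and substitute into x ≡ 3 (mod 20): 72·t ≡ 3 − 11 = -8 (mod 20).
    Divide the congruence (and modulus) by g = 4: 18·t ≡ -2 (mod 5).
    Reduce coefficients mod 5: 3·t ≡ 3 (mod 5).
    The inverse of 3 mod 5 is 2 (since 3·2 = 6 = 1·5 + 1), so t ≡ 2·3 = 6 ≡ 1 (mod 5).
    Then x = 11 + 72·1 = 83, valid modulo lcm(72, 20) = 360: x ≡ 83 (mod 360).
Verify: 83 mod 18 = 11, 83 mod 8 = 3, 83 mod 20 = 3.

x ≡ 83 (mod 360).


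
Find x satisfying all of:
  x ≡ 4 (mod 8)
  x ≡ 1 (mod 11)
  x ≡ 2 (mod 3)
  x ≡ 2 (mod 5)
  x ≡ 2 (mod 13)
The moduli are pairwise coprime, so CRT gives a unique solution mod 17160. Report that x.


Product of moduli M = 8 · 11 · 3 · 5 · 13 = 17160.
Merge one congruence at a time:
  Start: x ≡ 4 (mod 8).
  Combine with x ≡ 1 (mod 11); new modulus lcm = 88.
    Write x = 4 + 8·t and substitute into x ≡ 1 (mod 11): 8·t ≡ 1 − 4 = -3 (mod 11).
    Reduce coefficients mod 11: 8·t ≡ 8 (mod 11).
    The inverse of 8 mod 11 is 7 (since 8·7 = 56 = 5·11 + 1), so t ≡ 7·8 = 56 ≡ 1 (mod 11).
    Then x = 4 + 8·1 = 12, valid modulo lcm(8, 11) = 88: x ≡ 12 (mod 88).
  Combine with x ≡ 2 (mod 3); new modulus lcm = 264.
    Write x = 12 + 88·t and substitute into x ≡ 2 (mod 3): 88·t ≡ 2 − 12 = -10 (mod 3).
    Reduce coefficients mod 3: 1·t ≡ 2 (mod 3).
    So t ≡ 2 (mod 3).
    Then x = 12 + 88·2 = 188, valid modulo lcm(88, 3) = 264: x ≡ 188 (mod 264).
  Combine with x ≡ 2 (mod 5); new modulus lcm = 1320.
    Write x = 188 + 264·t and substitute into x ≡ 2 (mod 5): 264·t ≡ 2 − 188 = -186 (mod 5).
    Reduce coefficients mod 5: 4·t ≡ 4 (mod 5).
    The inverse of 4 mod 5 is 4 (since 4·4 = 16 = 3·5 + 1), so t ≡ 4·4 = 16 ≡ 1 (mod 5).
    Then x = 188 + 264·1 = 452, valid modulo lcm(264, 5) = 1320: x ≡ 452 (mod 1320).
  Combine with x ≡ 2 (mod 13); new modulus lcm = 17160.
    Write x = 452 + 1320·t and substitute into x ≡ 2 (mod 13): 1320·t ≡ 2 − 452 = -450 (mod 13).
    Reduce coefficients mod 13: 7·t ≡ 5 (mod 13).
    The inverse of 7 mod 13 is 2 (since 7·2 = 14 = 1·13 + 1), so t ≡ 2·5 = 10 ≡ 10 (mod 13).
    Then x = 452 + 1320·10 = 13652, valid modulo lcm(1320, 13) = 17160: x ≡ 13652 (mod 17160).
Verify against each original: 13652 mod 8 = 4, 13652 mod 11 = 1, 13652 mod 3 = 2, 13652 mod 5 = 2, 13652 mod 13 = 2.

x ≡ 13652 (mod 17160).


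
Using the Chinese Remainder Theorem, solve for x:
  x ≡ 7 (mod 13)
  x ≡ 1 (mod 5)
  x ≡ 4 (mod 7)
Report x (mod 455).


Moduli 13, 5, 7 are pairwise coprime; by CRT there is a unique solution modulo M = 13 · 5 · 7 = 455.
Solve pairwise, accumulating the modulus:
  Start with x ≡ 7 (mod 13).
  Combine with x ≡ 1 (mod 5): since gcd(13, 5) = 1, we get a unique residue mod 65.
    Write x = 7 + 13·t and substitute into x ≡ 1 (mod 5): 13·t ≡ 1 − 7 = -6 (mod 5).
    Reduce coefficients mod 5: 3·t ≡ 4 (mod 5).
    The inverse of 3 mod 5 is 2 (since 3·2 = 6 = 1·5 + 1), so t ≡ 2·4 = 8 ≡ 3 (mod 5).
    Then x = 7 + 13·3 = 46, valid modulo lcm(13, 5) = 65: x ≡ 46 (mod 65).
  Combine with x ≡ 4 (mod 7): since gcd(65, 7) = 1, we get a unique residue mod 455.
    Write x = 46 + 65·t and substitute into x ≡ 4 (mod 7): 65·t ≡ 4 − 46 = -42 (mod 7).
    Reduce coefficients mod 7: 2·t ≡ 0 (mod 7).
    The inverse of 2 mod 7 is 4 (since 2·4 = 8 = 1·7 + 1), so t ≡ 4·0 = 0 ≡ 0 (mod 7).
    Then x = 46 + 65·0 = 46, valid modulo lcm(65, 7) = 455: x ≡ 46 (mod 455).
Verify: 46 mod 13 = 7 ✓, 46 mod 5 = 1 ✓, 46 mod 7 = 4 ✓.

x ≡ 46 (mod 455).


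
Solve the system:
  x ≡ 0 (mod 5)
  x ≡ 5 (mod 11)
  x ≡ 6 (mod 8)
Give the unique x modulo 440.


Moduli 5, 11, 8 are pairwise coprime; by CRT there is a unique solution modulo M = 5 · 11 · 8 = 440.
Solve pairwise, accumulating the modulus:
  Start with x ≡ 0 (mod 5).
  Combine with x ≡ 5 (mod 11): since gcd(5, 11) = 1, we get a unique residue mod 55.
    Write x = 0 + 5·t and substitute into x ≡ 5 (mod 11): 5·t ≡ 5 − 0 = 5 (mod 11).
    The inverse of 5 mod 11 is 9 (since 5·9 = 45 = 4·11 + 1), so t ≡ 9·5 = 45 ≡ 1 (mod 11).
    Then x = 0 + 5·1 = 5, valid modulo lcm(5, 11) = 55: x ≡ 5 (mod 55).
  Combine with x ≡ 6 (mod 8): since gcd(55, 8) = 1, we get a unique residue mod 440.
    Write x = 5 + 55·t and substitute into x ≡ 6 (mod 8): 55·t ≡ 6 − 5 = 1 (mod 8).
    Reduce coefficients mod 8: 7·t ≡ 1 (mod 8).
    The inverse of 7 mod 8 is 7 (since 7·7 = 49 = 6·8 + 1), so t ≡ 7·1 = 7 ≡ 7 (mod 8).
    Then x = 5 + 55·7 = 390, valid modulo lcm(55, 8) = 440: x ≡ 390 (mod 440).
Verify: 390 mod 5 = 0 ✓, 390 mod 11 = 5 ✓, 390 mod 8 = 6 ✓.

x ≡ 390 (mod 440).


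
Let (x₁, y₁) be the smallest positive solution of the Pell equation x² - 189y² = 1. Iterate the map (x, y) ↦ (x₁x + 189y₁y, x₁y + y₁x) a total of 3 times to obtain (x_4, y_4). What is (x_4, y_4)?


Step 1: Find the fundamental solution (x₁, y₁) of x² - 189y² = 1.
  Expand √189 as a continued fraction. a₀ = ⌊√189⌋ = 13; iterate m_{k+1} = d_k·a_k − m_k, d_{k+1} = (189 − m_{k+1}²)/d_k, a_{k+1} = ⌊(a₀ + m_{k+1})/d_{k+1}⌋ (starting m₀ = 0, d₀ = 1), with convergents p_k = a_k·p_{k-1} + p_{k-2}, q_k = a_k·q_{k-1} + q_{k-2} (p₋₁ = 1, q₋₁ = 0):
  k = 0: a₀ = 13; p₀/q₀ = 13/1; p₀² − 189·q₀² = 169 − 189 = -20.
  k = 1: m = 13, d = 20, a = ⌊(13 + 13)/20⌋ = 1; p/q = (1·13 + 1)/(1·1 + 0) = 14/1; p² − 189·q² = 196 − 189 = 7.
  k = 2: m = 7, d = 7, a = ⌊(13 + 7)/7⌋ = 2; p/q = (2·14 + 13)/(2·1 + 1) = 41/3; p² − 189·q² = 1681 − 1701 = -20.
  k = 3: m = 7, d = 20, a = ⌊(13 + 7)/20⌋ = 1; p/q = (1·41 + 14)/(1·3 + 1) = 55/4; p² − 189·q² = 3025 − 3024 = 1.
  The first convergent with p² − 189·q² = 1 gives the fundamental solution (x₁, y₁) = (55, 4).
Step 2: Apply the recurrence (x_{n+1}, y_{n+1}) = (x₁x_n + 189y₁y_n, x₁y_n + y₁x_n) repeatedly.
  From (x_1, y_1) = (55, 4): x_2 = 55·55 + 189·4·4 = 6049; y_2 = 55·4 + 4·55 = 440.
  From (x_2, y_2) = (6049, 440): x_3 = 55·6049 + 189·4·440 = 665335; y_3 = 55·440 + 4·6049 = 48396.
  From (x_3, y_3) = (665335, 48396): x_4 = 55·665335 + 189·4·48396 = 73180801; y_4 = 55·48396 + 4·665335 = 5323120.
Step 3: Verify x_4² - 189·y_4² = 5355429635001601 - 5355429635001600 = 1 (should be 1). ✓

(x_1, y_1) = (55, 4); (x_4, y_4) = (73180801, 5323120).


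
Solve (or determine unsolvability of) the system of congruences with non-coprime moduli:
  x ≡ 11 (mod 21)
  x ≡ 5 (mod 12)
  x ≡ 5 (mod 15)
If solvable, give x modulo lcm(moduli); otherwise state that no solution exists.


Moduli 21, 12, 15 are not pairwise coprime, so CRT works modulo lcm(m_i) when all pairwise compatibility conditions hold.
Pairwise compatibility: gcd(m_i, m_j) must divide a_i - a_j for every pair.
Merge one congruence at a time:
  Start: x ≡ 11 (mod 21).
  Combine with x ≡ 5 (mod 12): gcd(21, 12) = 3; 5 - 11 = -6, which IS divisible by 3, so compatible.
    Write x = 11 + 21·t and substitute into x ≡ 5 (mod 12): 21·t ≡ 5 − 11 = -6 (mod 12).
    Divide the congruence (and modulus) by g = 3: 7·t ≡ -2 (mod 4).
    Reduce coefficients mod 4: 3·t ≡ 2 (mod 4).
    The inverse of 3 mod 4 is 3 (since 3·3 = 9 = 2·4 + 1), so t ≡ 3·2 = 6 ≡ 2 (mod 4).
    Then x = 11 + 21·2 = 53, valid modulo lcm(21, 12) = 84: x ≡ 53 (mod 84).
  Combine with x ≡ 5 (mod 15): gcd(84, 15) = 3; 5 - 53 = -48, which IS divisible by 3, so compatible.
    Write x = 53 + 84·t and substitute into x ≡ 5 (mod 15): 84·t ≡ 5 − 53 = -48 (mod 15).
    Divide the congruence (and modulus) by g = 3: 28·t ≡ -16 (mod 5).
    Reduce coefficients mod 5: 3·t ≡ 4 (mod 5).
    The inverse of 3 mod 5 is 2 (since 3·2 = 6 = 1·5 + 1), so t ≡ 2·4 = 8 ≡ 3 (mod 5).
    Then x = 53 + 84·3 = 305, valid modulo lcm(84, 15) = 420: x ≡ 305 (mod 420).
Verify: 305 mod 21 = 11, 305 mod 12 = 5, 305 mod 15 = 5.

x ≡ 305 (mod 420).


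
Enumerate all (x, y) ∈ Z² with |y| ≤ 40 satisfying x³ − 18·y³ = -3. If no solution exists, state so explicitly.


The equation is x³ - 18y³ = -3. For fixed y, x³ = 18·y³ − 3, so a solution requires the RHS to be a perfect cube.
Strategy: iterate y from -40 to 40, compute RHS = 18·y³ − 3, and check whether it is a (positive or negative) perfect cube.
Check small values of y:
  y = 0: RHS = -3 is not a perfect cube.
  y = 1: RHS = 15 is not a perfect cube.
  y = -1: RHS = -21 is not a perfect cube.
  y = 2: RHS = 141 is not a perfect cube.
  y = -2: RHS = -147 is not a perfect cube.
  y = 3: RHS = 483 is not a perfect cube.
  y = -3: RHS = -489 is not a perfect cube.
Continuing the search up to |y| = 40 finds no solutions either.
No (x, y) in the scanned range satisfies the equation.

No integer solutions with |y| ≤ 40.


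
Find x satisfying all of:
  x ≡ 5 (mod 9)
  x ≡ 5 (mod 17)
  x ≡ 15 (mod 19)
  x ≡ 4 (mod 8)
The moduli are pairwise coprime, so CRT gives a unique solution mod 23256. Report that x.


Product of moduli M = 9 · 17 · 19 · 8 = 23256.
Merge one congruence at a time:
  Start: x ≡ 5 (mod 9).
  Combine with x ≡ 5 (mod 17); new modulus lcm = 153.
    Write x = 5 + 9·t and substitute into x ≡ 5 (mod 17): 9·t ≡ 5 − 5 = 0 (mod 17).
    The inverse of 9 mod 17 is 2 (since 9·2 = 18 = 1·17 + 1), so t ≡ 2·0 = 0 ≡ 0 (mod 17).
    Then x = 5 + 9·0 = 5, valid modulo lcm(9, 17) = 153: x ≡ 5 (mod 153).
  Combine with x ≡ 15 (mod 19); new modulus lcm = 2907.
    Write x = 5 + 153·t and substitute into x ≡ 15 (mod 19): 153·t ≡ 15 − 5 = 10 (mod 19).
    Reduce coefficients mod 19: 1·t ≡ 10 (mod 19).
    So t ≡ 10 (mod 19).
    Then x = 5 + 153·10 = 1535, valid modulo lcm(153, 19) = 2907: x ≡ 1535 (mod 2907).
  Combine with x ≡ 4 (mod 8); new modulus lcm = 23256.
    Write x = 1535 + 2907·t and substitute into x ≡ 4 (mod 8): 2907·t ≡ 4 − 1535 = -1531 (mod 8).
    Reduce coefficients mod 8: 3·t ≡ 5 (mod 8).
    The inverse of 3 mod 8 is 3 (since 3·3 = 9 = 1·8 + 1), so t ≡ 3·5 = 15 ≡ 7 (mod 8).
    Then x = 1535 + 2907·7 = 21884, valid modulo lcm(2907, 8) = 23256: x ≡ 21884 (mod 23256).
Verify against each original: 21884 mod 9 = 5, 21884 mod 17 = 5, 21884 mod 19 = 15, 21884 mod 8 = 4.

x ≡ 21884 (mod 23256).


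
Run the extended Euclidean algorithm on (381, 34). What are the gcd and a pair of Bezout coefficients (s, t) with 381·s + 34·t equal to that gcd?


Euclidean algorithm on (381, 34) — divide until remainder is 0:
  381 = 11 · 34 + 7
  34 = 4 · 7 + 6
  7 = 1 · 6 + 1
  6 = 6 · 1 + 0
gcd(381, 34) = 1.
Track Bezout coefficients alongside the remainders: start with r₀ = 381 = a·1 + b·0 (s = 1, t = 0) and r₁ = 34 = a·0 + b·1 (s = 0, t = 1); each new remainder r_{k+1} = r_{k-1} − q_k·r_k inherits s_{k+1} = s_{k-1} − q_k·s_k, t_{k+1} = t_{k-1} − q_k·t_k, so r_k = a·s_k + b·t_k at every step:
  q = 11: r = 7, s = 1 − 11·0 = 1, t = 0 − 11·1 = -11  (check: 381·1 + 34·(-11) = 7)
  q = 4: r = 6, s = 0 − 4·1 = -4, t = 1 − 4·(-11) = 45  (check: 381·(-4) + 34·45 = 6)
  q = 1: r = 1, s = 1 − 1·(-4) = 5, t = -11 − 1·45 = -56  (check: 381·5 + 34·(-56) = 1)
The row with r = 1 (the gcd) gives the Bezout coefficients s = 5, t = -56.
Result: 381 · (5) + 34 · (-56) = 1.

gcd(381, 34) = 1; s = 5, t = -56 (check: 381·5 + 34·(-56) = 1).


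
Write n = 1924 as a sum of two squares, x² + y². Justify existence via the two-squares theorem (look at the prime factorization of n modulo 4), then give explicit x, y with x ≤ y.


Step 1: Factor n = 1924 = 2^2 · 13 · 37.
Step 2: Check the mod-4 condition on each prime factor: 2 = 2 (special); 13 ≡ 1 (mod 4), exponent 1; 37 ≡ 1 (mod 4), exponent 1.
All primes ≡ 3 (mod 4) appear to even exponent (or don't appear), so by the two-squares theorem n IS expressible as a sum of two squares.
Step 3: Build a representation. Group n = k² · m with k = 2 and m = 13 · 37 = 481 (a product of primes ≡ 1 (mod 4)); a representation of m scales to one of n via (k·x)² + (k·y)² = k²(x² + y²). Each prime p ≡ 1 (mod 4) is itself a sum of two squares; find a² by testing p − a² for a perfect square:
  13: 13 − 1² = 12, 13 − 2² = 9 = 3² ⇒ 13 = 2² + 3².
  37: 37 − 1² = 36 = 6² ⇒ 37 = 1² + 6².
  Combine using the Brahmagupta–Fibonacci identity (a² + b²)(c² + d²) = (ac − bd)² + (ad + bc)² = (ac + bd)² + (ad − bc)²:
  13 · 37 = 481: from (2² + 3²)(1² + 6²), take (2·1 − 3·6, 2·6 + 3·1) = (2 − 18, 12 + 3) = (-16, 15); dropping signs (only squares matter) gives (16, 15); check 16² + 15² = 256 + 225 = 481 ✓.
  Scale by k = 2: (2·16, 2·15) = (32, 30).
Step 4: Order so x ≤ y and verify: 30² + 32² = 900 + 1024 = 1924 = n. ✓

n = 1924 = 30² + 32² (one valid representation with x ≤ y).


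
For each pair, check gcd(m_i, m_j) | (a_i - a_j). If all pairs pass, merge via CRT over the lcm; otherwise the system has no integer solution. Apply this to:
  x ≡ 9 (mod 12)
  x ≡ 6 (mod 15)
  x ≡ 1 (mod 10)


Moduli 12, 15, 10 are not pairwise coprime, so CRT works modulo lcm(m_i) when all pairwise compatibility conditions hold.
Pairwise compatibility: gcd(m_i, m_j) must divide a_i - a_j for every pair.
Merge one congruence at a time:
  Start: x ≡ 9 (mod 12).
  Combine with x ≡ 6 (mod 15): gcd(12, 15) = 3; 6 - 9 = -3, which IS divisible by 3, so compatible.
    Write x = 9 + 12·t and substitute into x ≡ 6 (mod 15): 12·t ≡ 6 − 9 = -3 (mod 15).
    Divide the congruence (and modulus) by g = 3: 4·t ≡ -1 (mod 5).
    Reduce coefficients mod 5: 4·t ≡ 4 (mod 5).
    The inverse of 4 mod 5 is 4 (since 4·4 = 16 = 3·5 + 1), so t ≡ 4·4 = 16 ≡ 1 (mod 5).
    Then x = 9 + 12·1 = 21, valid modulo lcm(12, 15) = 60: x ≡ 21 (mod 60).
  Combine with x ≡ 1 (mod 10): gcd(60, 10) = 10; 1 - 21 = -20, which IS divisible by 10, so compatible.
    Write x = 21 + 60·t and substitute into x ≡ 1 (mod 10): 60·t ≡ 1 − 21 = -20 (mod 10).
    Divide the congruence (and modulus) by g = 10: 6·t ≡ -2 (mod 1).
    Modulo 1 every t works; take t = 0.
    Then x = 21 + 60·0 = 21, valid modulo lcm(60, 10) = 60: x ≡ 21 (mod 60).
Verify: 21 mod 12 = 9, 21 mod 15 = 6, 21 mod 10 = 1.

x ≡ 21 (mod 60).


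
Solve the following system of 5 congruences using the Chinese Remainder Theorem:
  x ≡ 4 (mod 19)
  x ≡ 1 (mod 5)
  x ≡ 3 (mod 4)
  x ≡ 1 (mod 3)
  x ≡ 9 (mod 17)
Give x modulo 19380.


Product of moduli M = 19 · 5 · 4 · 3 · 17 = 19380.
Merge one congruence at a time:
  Start: x ≡ 4 (mod 19).
  Combine with x ≡ 1 (mod 5); new modulus lcm = 95.
    Write x = 4 + 19·t and substitute into x ≡ 1 (mod 5): 19·t ≡ 1 − 4 = -3 (mod 5).
    Reduce coefficients mod 5: 4·t ≡ 2 (mod 5).
    The inverse of 4 mod 5 is 4 (since 4·4 = 16 = 3·5 + 1), so t ≡ 4·2 = 8 ≡ 3 (mod 5).
    Then x = 4 + 19·3 = 61, valid modulo lcm(19, 5) = 95: x ≡ 61 (mod 95).
  Combine with x ≡ 3 (mod 4); new modulus lcm = 380.
    Write x = 61 + 95·t and substitute into x ≡ 3 (mod 4): 95·t ≡ 3 − 61 = -58 (mod 4).
    Reduce coefficients mod 4: 3·t ≡ 2 (mod 4).
    The inverse of 3 mod 4 is 3 (since 3·3 = 9 = 2·4 + 1), so t ≡ 3·2 = 6 ≡ 2 (mod 4).
    Then x = 61 + 95·2 = 251, valid modulo lcm(95, 4) = 380: x ≡ 251 (mod 380).
  Combine with x ≡ 1 (mod 3); new modulus lcm = 1140.
    Write x = 251 + 380·t and substitute into x ≡ 1 (mod 3): 380·t ≡ 1 − 251 = -250 (mod 3).
    Reduce coefficients mod 3: 2·t ≡ 2 (mod 3).
    The inverse of 2 mod 3 is 2 (since 2·2 = 4 = 1·3 + 1), so t ≡ 2·2 = 4 ≡ 1 (mod 3).
    Then x = 251 + 380·1 = 631, valid modulo lcm(380, 3) = 1140: x ≡ 631 (mod 1140).
  Combine with x ≡ 9 (mod 17); new modulus lcm = 19380.
    Write x = 631 + 1140·t and substitute into x ≡ 9 (mod 17): 1140·t ≡ 9 − 631 = -622 (mod 17).
    Reduce coefficients mod 17: 1·t ≡ 7 (mod 17).
    So t ≡ 7 (mod 17).
    Then x = 631 + 1140·7 = 8611, valid modulo lcm(1140, 17) = 19380: x ≡ 8611 (mod 19380).
Verify against each original: 8611 mod 19 = 4, 8611 mod 5 = 1, 8611 mod 4 = 3, 8611 mod 3 = 1, 8611 mod 17 = 9.

x ≡ 8611 (mod 19380).


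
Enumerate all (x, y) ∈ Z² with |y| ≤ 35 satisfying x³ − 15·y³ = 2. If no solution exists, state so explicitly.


The equation is x³ - 15y³ = 2. For fixed y, x³ = 15·y³ + 2, so a solution requires the RHS to be a perfect cube.
Strategy: iterate y from -35 to 35, compute RHS = 15·y³ + 2, and check whether it is a (positive or negative) perfect cube.
Check small values of y:
  y = 0: RHS = 2 is not a perfect cube.
  y = 1: RHS = 17 is not a perfect cube.
  y = -1: RHS = -13 is not a perfect cube.
  y = 2: RHS = 122 is not a perfect cube.
  y = -2: RHS = -118 is not a perfect cube.
  y = 3: RHS = 407 is not a perfect cube.
  y = -3: RHS = -403 is not a perfect cube.
Continuing the search up to |y| = 35 finds no solutions either.
No (x, y) in the scanned range satisfies the equation.

No integer solutions with |y| ≤ 35.


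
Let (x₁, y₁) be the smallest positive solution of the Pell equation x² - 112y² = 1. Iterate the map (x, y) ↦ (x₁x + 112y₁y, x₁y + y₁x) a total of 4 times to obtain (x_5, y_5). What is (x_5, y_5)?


Step 1: Find the fundamental solution (x₁, y₁) of x² - 112y² = 1.
  Expand √112 as a continued fraction. a₀ = ⌊√112⌋ = 10; iterate m_{k+1} = d_k·a_k − m_k, d_{k+1} = (112 − m_{k+1}²)/d_k, a_{k+1} = ⌊(a₀ + m_{k+1})/d_{k+1}⌋ (starting m₀ = 0, d₀ = 1), with convergents p_k = a_k·p_{k-1} + p_{k-2}, q_k = a_k·q_{k-1} + q_{k-2} (p₋₁ = 1, q₋₁ = 0):
  k = 0: a₀ = 10; p₀/q₀ = 10/1; p₀² − 112·q₀² = 100 − 112 = -12.
  k = 1: m = 10, d = 12, a = ⌊(10 + 10)/12⌋ = 1; p/q = (1·10 + 1)/(1·1 + 0) = 11/1; p² − 112·q² = 121 − 112 = 9.
  k = 2: m = 2, d = 9, a = ⌊(10 + 2)/9⌋ = 1; p/q = (1·11 + 10)/(1·1 + 1) = 21/2; p² − 112·q² = 441 − 448 = -7.
  k = 3: m = 7, d = 7, a = ⌊(10 + 7)/7⌋ = 2; p/q = (2·21 + 11)/(2·2 + 1) = 53/5; p² − 112·q² = 2809 − 2800 = 9.
  k = 4: m = 7, d = 9, a = ⌊(10 + 7)/9⌋ = 1; p/q = (1·53 + 21)/(1·5 + 2) = 74/7; p² − 112·q² = 5476 − 5488 = -12.
  k = 5: m = 2, d = 12, a = ⌊(10 + 2)/12⌋ = 1; p/q = (1·74 + 53)/(1·7 + 5) = 127/12; p² − 112·q² = 16129 − 16128 = 1.
  The first convergent with p² − 112·q² = 1 gives the fundamental solution (x₁, y₁) = (127, 12).
Step 2: Apply the recurrence (x_{n+1}, y_{n+1}) = (x₁x_n + 112y₁y_n, x₁y_n + y₁x_n) repeatedly.
  From (x_1, y_1) = (127, 12): x_2 = 127·127 + 112·12·12 = 32257; y_2 = 127·12 + 12·127 = 3048.
  From (x_2, y_2) = (32257, 3048): x_3 = 127·32257 + 112·12·3048 = 8193151; y_3 = 127·3048 + 12·32257 = 774180.
  From (x_3, y_3) = (8193151, 774180): x_4 = 127·8193151 + 112·12·774180 = 2081028097; y_4 = 127·774180 + 12·8193151 = 196638672.
  From (x_4, y_4) = (2081028097, 196638672): x_5 = 127·2081028097 + 112·12·196638672 = 528572943487; y_5 = 127·196638672 + 12·2081028097 = 49945448508.
Step 3: Verify x_5² - 112·y_5² = 279389356586511295719169 - 279389356586511295719168 = 1 (should be 1). ✓

(x_1, y_1) = (127, 12); (x_5, y_5) = (528572943487, 49945448508).


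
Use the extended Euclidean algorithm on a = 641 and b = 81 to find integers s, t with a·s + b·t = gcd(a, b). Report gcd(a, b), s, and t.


Euclidean algorithm on (641, 81) — divide until remainder is 0:
  641 = 7 · 81 + 74
  81 = 1 · 74 + 7
  74 = 10 · 7 + 4
  7 = 1 · 4 + 3
  4 = 1 · 3 + 1
  3 = 3 · 1 + 0
gcd(641, 81) = 1.
Track Bezout coefficients alongside the remainders: start with r₀ = 641 = a·1 + b·0 (s = 1, t = 0) and r₁ = 81 = a·0 + b·1 (s = 0, t = 1); each new remainder r_{k+1} = r_{k-1} − q_k·r_k inherits s_{k+1} = s_{k-1} − q_k·s_k, t_{k+1} = t_{k-1} − q_k·t_k, so r_k = a·s_k + b·t_k at every step:
  q = 7: r = 74, s = 1 − 7·0 = 1, t = 0 − 7·1 = -7  (check: 641·1 + 81·(-7) = 74)
  q = 1: r = 7, s = 0 − 1·1 = -1, t = 1 − 1·(-7) = 8  (check: 641·(-1) + 81·8 = 7)
  q = 10: r = 4, s = 1 − 10·(-1) = 11, t = -7 − 10·8 = -87  (check: 641·11 + 81·(-87) = 4)
  q = 1: r = 3, s = -1 − 1·11 = -12, t = 8 − 1·(-87) = 95  (check: 641·(-12) + 81·95 = 3)
  q = 1: r = 1, s = 11 − 1·(-12) = 23, t = -87 − 1·95 = -182  (check: 641·23 + 81·(-182) = 1)
The row with r = 1 (the gcd) gives the Bezout coefficients s = 23, t = -182.
Result: 641 · (23) + 81 · (-182) = 1.

gcd(641, 81) = 1; s = 23, t = -182 (check: 641·23 + 81·(-182) = 1).


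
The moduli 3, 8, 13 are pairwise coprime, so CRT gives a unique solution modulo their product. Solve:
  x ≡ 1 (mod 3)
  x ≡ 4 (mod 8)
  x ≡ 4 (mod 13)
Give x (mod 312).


Moduli 3, 8, 13 are pairwise coprime; by CRT there is a unique solution modulo M = 3 · 8 · 13 = 312.
Solve pairwise, accumulating the modulus:
  Start with x ≡ 1 (mod 3).
  Combine with x ≡ 4 (mod 8): since gcd(3, 8) = 1, we get a unique residue mod 24.
    Write x = 1 + 3·t and substitute into x ≡ 4 (mod 8): 3·t ≡ 4 − 1 = 3 (mod 8).
    The inverse of 3 mod 8 is 3 (since 3·3 = 9 = 1·8 + 1), so t ≡ 3·3 = 9 ≡ 1 (mod 8).
    Then x = 1 + 3·1 = 4, valid modulo lcm(3, 8) = 24: x ≡ 4 (mod 24).
  Combine with x ≡ 4 (mod 13): since gcd(24, 13) = 1, we get a unique residue mod 312.
    Write x = 4 + 24·t and substitute into x ≡ 4 (mod 13): 24·t ≡ 4 − 4 = 0 (mod 13).
    Reduce coefficients mod 13: 11·t ≡ 0 (mod 13).
    The inverse of 11 mod 13 is 6 (since 11·6 = 66 = 5·13 + 1), so t ≡ 6·0 = 0 ≡ 0 (mod 13).
    Then x = 4 + 24·0 = 4, valid modulo lcm(24, 13) = 312: x ≡ 4 (mod 312).
Verify: 4 mod 3 = 1 ✓, 4 mod 8 = 4 ✓, 4 mod 13 = 4 ✓.

x ≡ 4 (mod 312).


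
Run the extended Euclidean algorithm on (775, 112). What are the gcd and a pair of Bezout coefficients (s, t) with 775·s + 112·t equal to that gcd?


Euclidean algorithm on (775, 112) — divide until remainder is 0:
  775 = 6 · 112 + 103
  112 = 1 · 103 + 9
  103 = 11 · 9 + 4
  9 = 2 · 4 + 1
  4 = 4 · 1 + 0
gcd(775, 112) = 1.
Track Bezout coefficients alongside the remainders: start with r₀ = 775 = a·1 + b·0 (s = 1, t = 0) and r₁ = 112 = a·0 + b·1 (s = 0, t = 1); each new remainder r_{k+1} = r_{k-1} − q_k·r_k inherits s_{k+1} = s_{k-1} − q_k·s_k, t_{k+1} = t_{k-1} − q_k·t_k, so r_k = a·s_k + b·t_k at every step:
  q = 6: r = 103, s = 1 − 6·0 = 1, t = 0 − 6·1 = -6  (check: 775·1 + 112·(-6) = 103)
  q = 1: r = 9, s = 0 − 1·1 = -1, t = 1 − 1·(-6) = 7  (check: 775·(-1) + 112·7 = 9)
  q = 11: r = 4, s = 1 − 11·(-1) = 12, t = -6 − 11·7 = -83  (check: 775·12 + 112·(-83) = 4)
  q = 2: r = 1, s = -1 − 2·12 = -25, t = 7 − 2·(-83) = 173  (check: 775·(-25) + 112·173 = 1)
The row with r = 1 (the gcd) gives the Bezout coefficients s = -25, t = 173.
Result: 775 · (-25) + 112 · (173) = 1.

gcd(775, 112) = 1; s = -25, t = 173 (check: 775·(-25) + 112·173 = 1).


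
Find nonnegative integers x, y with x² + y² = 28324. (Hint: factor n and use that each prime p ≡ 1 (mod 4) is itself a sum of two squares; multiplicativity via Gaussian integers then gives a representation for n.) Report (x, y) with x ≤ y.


Step 1: Factor n = 28324 = 2^2 · 73 · 97.
Step 2: Check the mod-4 condition on each prime factor: 2 = 2 (special); 73 ≡ 1 (mod 4), exponent 1; 97 ≡ 1 (mod 4), exponent 1.
All primes ≡ 3 (mod 4) appear to even exponent (or don't appear), so by the two-squares theorem n IS expressible as a sum of two squares.
Step 3: Build a representation. Group n = k² · m with k = 2 and m = 73 · 97 = 7081 (a product of primes ≡ 1 (mod 4)); a representation of m scales to one of n via (k·x)² + (k·y)² = k²(x² + y²). Each prime p ≡ 1 (mod 4) is itself a sum of two squares; find a² by testing p − a² for a perfect square:
  73: 73 − 1² = 72, 73 − 2² = 69, 73 − 3² = 64 = 8² ⇒ 73 = 3² + 8².
  97: 97 − 1² = 96, 97 − 2² = 93, 97 − 3² = 88, 97 − 4² = 81 = 9² ⇒ 97 = 4² + 9².
  Combine using the Brahmagupta–Fibonacci identity (a² + b²)(c² + d²) = (ac − bd)² + (ad + bc)² = (ac + bd)² + (ad − bc)²:
  73 · 97 = 7081: from (3² + 8²)(4² + 9²), take (3·4 − 8·9, 3·9 + 8·4) = (12 − 72, 27 + 32) = (-60, 59); dropping signs (only squares matter) gives (60, 59); check 60² + 59² = 3600 + 3481 = 7081 ✓.
  Scale by k = 2: (2·60, 2·59) = (120, 118).
Step 4: Order so x ≤ y and verify: 118² + 120² = 13924 + 14400 = 28324 = n. ✓

n = 28324 = 118² + 120² (one valid representation with x ≤ y).


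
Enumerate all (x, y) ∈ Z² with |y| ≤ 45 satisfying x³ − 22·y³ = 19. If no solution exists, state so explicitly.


The equation is x³ - 22y³ = 19. For fixed y, x³ = 22·y³ + 19, so a solution requires the RHS to be a perfect cube.
Strategy: iterate y from -45 to 45, compute RHS = 22·y³ + 19, and check whether it is a (positive or negative) perfect cube.
Check small values of y:
  y = 0: RHS = 19 is not a perfect cube.
  y = 1: RHS = 41 is not a perfect cube.
  y = -1: RHS = -3 is not a perfect cube.
  y = 2: RHS = 195 is not a perfect cube.
  y = -2: RHS = -157 is not a perfect cube.
  y = 3: RHS = 613 is not a perfect cube.
  y = -3: RHS = -575 is not a perfect cube.
Continuing the search up to |y| = 45 finds no solutions either.
No (x, y) in the scanned range satisfies the equation.

No integer solutions with |y| ≤ 45.


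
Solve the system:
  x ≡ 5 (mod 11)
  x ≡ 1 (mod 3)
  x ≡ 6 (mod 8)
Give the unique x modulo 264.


Moduli 11, 3, 8 are pairwise coprime; by CRT there is a unique solution modulo M = 11 · 3 · 8 = 264.
Solve pairwise, accumulating the modulus:
  Start with x ≡ 5 (mod 11).
  Combine with x ≡ 1 (mod 3): since gcd(11, 3) = 1, we get a unique residue mod 33.
    Write x = 5 + 11·t and substitute into x ≡ 1 (mod 3): 11·t ≡ 1 − 5 = -4 (mod 3).
    Reduce coefficients mod 3: 2·t ≡ 2 (mod 3).
    The inverse of 2 mod 3 is 2 (since 2·2 = 4 = 1·3 + 1), so t ≡ 2·2 = 4 ≡ 1 (mod 3).
    Then x = 5 + 11·1 = 16, valid modulo lcm(11, 3) = 33: x ≡ 16 (mod 33).
  Combine with x ≡ 6 (mod 8): since gcd(33, 8) = 1, we get a unique residue mod 264.
    Write x = 16 + 33·t and substitute into x ≡ 6 (mod 8): 33·t ≡ 6 − 16 = -10 (mod 8).
    Reduce coefficients mod 8: 1·t ≡ 6 (mod 8).
    So t ≡ 6 (mod 8).
    Then x = 16 + 33·6 = 214, valid modulo lcm(33, 8) = 264: x ≡ 214 (mod 264).
Verify: 214 mod 11 = 5 ✓, 214 mod 3 = 1 ✓, 214 mod 8 = 6 ✓.

x ≡ 214 (mod 264).


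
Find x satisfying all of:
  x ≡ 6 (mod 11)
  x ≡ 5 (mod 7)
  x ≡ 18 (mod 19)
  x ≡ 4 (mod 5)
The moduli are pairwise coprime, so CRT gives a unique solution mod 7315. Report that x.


Product of moduli M = 11 · 7 · 19 · 5 = 7315.
Merge one congruence at a time:
  Start: x ≡ 6 (mod 11).
  Combine with x ≡ 5 (mod 7); new modulus lcm = 77.
    Write x = 6 + 11·t and substitute into x ≡ 5 (mod 7): 11·t ≡ 5 − 6 = -1 (mod 7).
    Reduce coefficients mod 7: 4·t ≡ 6 (mod 7).
    The inverse of 4 mod 7 is 2 (since 4·2 = 8 = 1·7 + 1), so t ≡ 2·6 = 12 ≡ 5 (mod 7).
    Then x = 6 + 11·5 = 61, valid modulo lcm(11, 7) = 77: x ≡ 61 (mod 77).
  Combine with x ≡ 18 (mod 19); new modulus lcm = 1463.
    Write x = 61 + 77·t and substitute into x ≡ 18 (mod 19): 77·t ≡ 18 − 61 = -43 (mod 19).
    Reduce coefficients mod 19: 1·t ≡ 14 (mod 19).
    So t ≡ 14 (mod 19).
    Then x = 61 + 77·14 = 1139, valid modulo lcm(77, 19) = 1463: x ≡ 1139 (mod 1463).
  Combine with x ≡ 4 (mod 5); new modulus lcm = 7315.
    Write x = 1139 + 1463·t and substitute into x ≡ 4 (mod 5): 1463·t ≡ 4 − 1139 = -1135 (mod 5).
    Reduce coefficients mod 5: 3·t ≡ 0 (mod 5).
    The inverse of 3 mod 5 is 2 (since 3·2 = 6 = 1·5 + 1), so t ≡ 2·0 = 0 ≡ 0 (mod 5).
    Then x = 1139 + 1463·0 = 1139, valid modulo lcm(1463, 5) = 7315: x ≡ 1139 (mod 7315).
Verify against each original: 1139 mod 11 = 6, 1139 mod 7 = 5, 1139 mod 19 = 18, 1139 mod 5 = 4.

x ≡ 1139 (mod 7315).


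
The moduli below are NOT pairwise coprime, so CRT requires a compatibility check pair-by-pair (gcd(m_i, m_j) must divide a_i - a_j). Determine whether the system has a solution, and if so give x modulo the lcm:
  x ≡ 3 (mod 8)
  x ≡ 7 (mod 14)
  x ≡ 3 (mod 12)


Moduli 8, 14, 12 are not pairwise coprime, so CRT works modulo lcm(m_i) when all pairwise compatibility conditions hold.
Pairwise compatibility: gcd(m_i, m_j) must divide a_i - a_j for every pair.
Merge one congruence at a time:
  Start: x ≡ 3 (mod 8).
  Combine with x ≡ 7 (mod 14): gcd(8, 14) = 2; 7 - 3 = 4, which IS divisible by 2, so compatible.
    Write x = 3 + 8·t and substitute into x ≡ 7 (mod 14): 8·t ≡ 7 − 3 = 4 (mod 14).
    Divide the congruence (and modulus) by g = 2: 4·t ≡ 2 (mod 7).
    The inverse of 4 mod 7 is 2 (since 4·2 = 8 = 1·7 + 1), so t ≡ 2·2 = 4 ≡ 4 (mod 7).
    Then x = 3 + 8·4 = 35, valid modulo lcm(8, 14) = 56: x ≡ 35 (mod 56).
  Combine with x ≡ 3 (mod 12): gcd(56, 12) = 4; 3 - 35 = -32, which IS divisible by 4, so compatible.
    Write x = 35 + 56·t and substitute into x ≡ 3 (mod 12): 56·t ≡ 3 − 35 = -32 (mod 12).
    Divide the congruence (and modulus) by g = 4: 14·t ≡ -8 (mod 3).
    Reduce coefficients mod 3: 2·t ≡ 1 (mod 3).
    The inverse of 2 mod 3 is 2 (since 2·2 = 4 = 1·3 + 1), so t ≡ 2·1 = 2 ≡ 2 (mod 3).
    Then x = 35 + 56·2 = 147, valid modulo lcm(56, 12) = 168: x ≡ 147 (mod 168).
Verify: 147 mod 8 = 3, 147 mod 14 = 7, 147 mod 12 = 3.

x ≡ 147 (mod 168).
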